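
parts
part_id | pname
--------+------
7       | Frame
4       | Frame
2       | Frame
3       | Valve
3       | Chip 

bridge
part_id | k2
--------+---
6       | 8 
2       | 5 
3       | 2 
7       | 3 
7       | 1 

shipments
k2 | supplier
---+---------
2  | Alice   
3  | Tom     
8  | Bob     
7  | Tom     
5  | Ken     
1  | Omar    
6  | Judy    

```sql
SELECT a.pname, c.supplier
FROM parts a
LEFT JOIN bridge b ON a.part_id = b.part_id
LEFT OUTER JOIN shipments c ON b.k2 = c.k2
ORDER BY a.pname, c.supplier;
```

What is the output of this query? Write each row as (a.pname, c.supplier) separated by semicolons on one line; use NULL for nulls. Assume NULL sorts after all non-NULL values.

Joins associate left-to-right: parts LEFT JOIN bridge on part_id gives 6 intermediate row(s).
Then LEFT JOIN `shipments c` on k2: each of those 6 rows is kept; rows whose b.k2 has no match in c get NULL for c's columns.

(Chip, Alice); (Frame, Ken); (Frame, Omar); (Frame, Tom); (Frame, NULL); (Valve, Alice)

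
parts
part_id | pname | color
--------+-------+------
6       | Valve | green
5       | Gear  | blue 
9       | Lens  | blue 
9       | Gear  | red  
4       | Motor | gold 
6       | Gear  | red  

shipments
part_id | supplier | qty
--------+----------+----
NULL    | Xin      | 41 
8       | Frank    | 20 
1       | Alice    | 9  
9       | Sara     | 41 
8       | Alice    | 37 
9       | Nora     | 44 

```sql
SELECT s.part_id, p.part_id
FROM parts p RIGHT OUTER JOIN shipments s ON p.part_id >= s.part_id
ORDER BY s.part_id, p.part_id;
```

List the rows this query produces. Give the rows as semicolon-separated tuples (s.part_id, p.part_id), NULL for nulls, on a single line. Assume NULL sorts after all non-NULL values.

(1, 4); (1, 5); (1, 6); (1, 6); (1, 9); (1, 9); (8, 9); (8, 9); (8, 9); (8, 9); (9, 9); (9, 9); (9, 9); (9, 9); (NULL, NULL)

RIGHT JOIN keeps every row from `shipments`; unmatched rows get NULL for `parts`'s columns.
Matching on p.part_id >= s.part_id. A NULL in a compared column never satisfies the condition.
Matched pairs: 14; unmatched s rows kept: 1.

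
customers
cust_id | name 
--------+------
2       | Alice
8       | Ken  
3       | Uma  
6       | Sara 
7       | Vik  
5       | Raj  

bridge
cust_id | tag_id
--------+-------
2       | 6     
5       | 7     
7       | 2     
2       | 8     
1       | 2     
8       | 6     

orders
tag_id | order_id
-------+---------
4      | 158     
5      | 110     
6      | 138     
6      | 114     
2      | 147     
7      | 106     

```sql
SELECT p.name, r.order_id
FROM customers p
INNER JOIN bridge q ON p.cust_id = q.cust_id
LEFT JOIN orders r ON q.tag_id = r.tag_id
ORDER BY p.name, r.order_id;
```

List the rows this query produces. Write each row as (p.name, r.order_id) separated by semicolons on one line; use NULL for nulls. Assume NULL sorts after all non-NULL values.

Evaluate left to right. First `customers p INNER JOIN bridge q` on cust_id: 5 row(s).
Then LEFT JOIN `orders r` on tag_id: each of those 5 rows is kept; rows whose q.tag_id has no match in r get NULL for r's columns.

(Alice, 114); (Alice, 138); (Alice, NULL); (Ken, 114); (Ken, 138); (Raj, 106); (Vik, 147)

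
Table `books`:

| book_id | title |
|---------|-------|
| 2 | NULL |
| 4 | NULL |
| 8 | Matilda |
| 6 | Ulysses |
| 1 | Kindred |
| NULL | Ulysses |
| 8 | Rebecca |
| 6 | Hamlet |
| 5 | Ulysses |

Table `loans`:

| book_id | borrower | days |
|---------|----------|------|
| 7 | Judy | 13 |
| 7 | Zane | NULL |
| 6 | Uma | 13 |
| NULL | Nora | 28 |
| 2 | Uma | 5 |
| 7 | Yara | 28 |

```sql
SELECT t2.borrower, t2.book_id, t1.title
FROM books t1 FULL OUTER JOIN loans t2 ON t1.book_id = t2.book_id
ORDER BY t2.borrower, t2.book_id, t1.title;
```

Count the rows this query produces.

13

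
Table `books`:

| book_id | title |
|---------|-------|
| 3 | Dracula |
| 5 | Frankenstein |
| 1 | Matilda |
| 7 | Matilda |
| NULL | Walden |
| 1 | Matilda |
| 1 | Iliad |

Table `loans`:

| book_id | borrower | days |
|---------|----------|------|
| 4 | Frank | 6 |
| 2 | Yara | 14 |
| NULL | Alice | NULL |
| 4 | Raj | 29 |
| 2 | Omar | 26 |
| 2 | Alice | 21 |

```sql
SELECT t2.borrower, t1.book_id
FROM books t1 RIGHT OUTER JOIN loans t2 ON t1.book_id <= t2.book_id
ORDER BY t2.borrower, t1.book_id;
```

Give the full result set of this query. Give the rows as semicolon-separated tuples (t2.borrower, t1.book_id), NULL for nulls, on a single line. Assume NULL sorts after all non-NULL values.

RIGHT JOIN keeps every row from `loans`; unmatched rows get NULL for `books`'s columns.
Matching on t1.book_id <= t2.book_id. A NULL in a compared column never satisfies the condition.
- book_id=3: 2 matching t2 row(s), so 2 row(s) emitted.
- book_id=5: no matching t2 row.
- book_id=1: 5 matching t2 row(s), so 5 row(s) emitted.
- book_id=7: no matching t2 row.
- book_id=NULL: no matching t2 row.
- book_id=1: 5 matching t2 row(s), so 5 row(s) emitted.
- book_id=1: 5 matching t2 row(s), so 5 row(s) emitted.
- plus 1 unmatched t2 row(s), each kept with NULL t1 columns.

(Alice, 1); (Alice, 1); (Alice, 1); (Alice, NULL); (Frank, 1); (Frank, 1); (Frank, 1); (Frank, 3); (Omar, 1); (Omar, 1); (Omar, 1); (Raj, 1); (Raj, 1); (Raj, 1); (Raj, 3); (Yara, 1); (Yara, 1); (Yara, 1)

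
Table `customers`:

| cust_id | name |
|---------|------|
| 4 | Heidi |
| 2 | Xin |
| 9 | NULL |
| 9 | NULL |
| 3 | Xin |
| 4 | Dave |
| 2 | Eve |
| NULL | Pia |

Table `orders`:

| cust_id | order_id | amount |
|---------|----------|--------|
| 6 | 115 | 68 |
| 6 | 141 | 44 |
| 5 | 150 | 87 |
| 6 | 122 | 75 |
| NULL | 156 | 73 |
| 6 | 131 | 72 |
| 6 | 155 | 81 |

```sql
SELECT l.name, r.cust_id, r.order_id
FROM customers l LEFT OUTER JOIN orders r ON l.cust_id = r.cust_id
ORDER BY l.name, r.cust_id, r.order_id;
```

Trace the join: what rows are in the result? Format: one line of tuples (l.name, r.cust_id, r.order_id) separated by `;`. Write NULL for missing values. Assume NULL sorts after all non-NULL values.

LEFT JOIN keeps every row from `customers`; unmatched rows get NULL for `orders`'s columns.
Matching on l.cust_id = r.cust_id. A NULL in a compared column never satisfies the condition.
- cust_id=4: no r row matches, row kept with r columns NULL.
- cust_id=2: no r row matches, row kept with r columns NULL.
- cust_id=9: no r row matches, row kept with r columns NULL.
- cust_id=9: no r row matches, row kept with r columns NULL.
- cust_id=3: no r row matches, row kept with r columns NULL.
- cust_id=4: no r row matches, row kept with r columns NULL.
- cust_id=2: no r row matches, row kept with r columns NULL.
- cust_id=NULL: no r row matches, row kept with r columns NULL.
After projecting and ordering:
l.name | r.cust_id | r.order_id
Dave | NULL | NULL
Eve | NULL | NULL
Heidi | NULL | NULL
Pia | NULL | NULL
Xin | NULL | NULL
Xin | NULL | NULL
NULL | NULL | NULL
NULL | NULL | NULL

(Dave, NULL, NULL); (Eve, NULL, NULL); (Heidi, NULL, NULL); (Pia, NULL, NULL); (Xin, NULL, NULL); (Xin, NULL, NULL); (NULL, NULL, NULL); (NULL, NULL, NULL)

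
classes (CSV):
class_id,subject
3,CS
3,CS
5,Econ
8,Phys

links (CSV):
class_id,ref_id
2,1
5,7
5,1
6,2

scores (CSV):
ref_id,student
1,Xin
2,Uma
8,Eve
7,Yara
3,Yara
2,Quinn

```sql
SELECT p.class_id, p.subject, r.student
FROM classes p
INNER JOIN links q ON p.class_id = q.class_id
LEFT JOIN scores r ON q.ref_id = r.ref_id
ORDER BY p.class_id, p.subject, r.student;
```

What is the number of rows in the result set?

2

Step 1 — p INNER JOIN q on class_id → 2 row(s).
Then LEFT JOIN `scores r` on ref_id: each of those 2 rows is kept; rows whose q.ref_id has no match in r get NULL for r's columns.
Result: 2 row(s).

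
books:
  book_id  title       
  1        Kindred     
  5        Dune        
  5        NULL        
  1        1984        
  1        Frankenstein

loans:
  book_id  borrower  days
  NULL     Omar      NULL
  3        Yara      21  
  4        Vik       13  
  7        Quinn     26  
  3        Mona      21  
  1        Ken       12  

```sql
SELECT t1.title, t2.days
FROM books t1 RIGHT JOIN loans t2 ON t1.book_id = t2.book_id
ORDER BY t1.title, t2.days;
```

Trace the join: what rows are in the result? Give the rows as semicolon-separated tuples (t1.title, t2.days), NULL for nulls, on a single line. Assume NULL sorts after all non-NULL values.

(1984, 12); (Frankenstein, 12); (Kindred, 12); (NULL, 13); (NULL, 21); (NULL, 21); (NULL, 26); (NULL, NULL)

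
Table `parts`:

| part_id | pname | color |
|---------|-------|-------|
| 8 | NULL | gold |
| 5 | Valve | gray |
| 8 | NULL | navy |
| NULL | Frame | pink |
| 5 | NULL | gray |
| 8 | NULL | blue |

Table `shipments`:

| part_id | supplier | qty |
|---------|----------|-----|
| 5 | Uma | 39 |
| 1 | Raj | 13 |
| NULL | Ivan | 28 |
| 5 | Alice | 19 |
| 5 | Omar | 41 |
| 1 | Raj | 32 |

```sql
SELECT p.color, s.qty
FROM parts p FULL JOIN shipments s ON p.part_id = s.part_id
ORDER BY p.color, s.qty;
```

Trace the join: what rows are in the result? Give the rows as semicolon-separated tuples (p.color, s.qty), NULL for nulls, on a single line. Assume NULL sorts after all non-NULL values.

(blue, NULL); (gold, NULL); (gray, 19); (gray, 19); (gray, 39); (gray, 39); (gray, 41); (gray, 41); (navy, NULL); (pink, NULL); (NULL, 13); (NULL, 28); (NULL, 32)

FULL OUTER JOIN keeps every row from both sides; unmatched rows get NULL for the other side's columns.
Matching on p.part_id = s.part_id. A NULL in a compared column never satisfies the condition.
Matched pairs: 6; unmatched p rows kept: 4; unmatched s rows kept: 3.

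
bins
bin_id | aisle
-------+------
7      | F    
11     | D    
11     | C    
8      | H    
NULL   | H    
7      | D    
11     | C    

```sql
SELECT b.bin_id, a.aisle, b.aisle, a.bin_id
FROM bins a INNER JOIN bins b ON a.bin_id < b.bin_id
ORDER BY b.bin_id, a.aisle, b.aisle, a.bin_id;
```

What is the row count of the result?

INNER JOIN keeps only pairs where the ON condition holds.
Matching on a.bin_id < b.bin_id. A NULL in a compared column never satisfies the condition.
- a[0] bin_id=7 → 4 match(es) in b → 4 row(s).
- a[1] bin_id=11 → no match; dropped.
- a[2] bin_id=11 → no match; dropped.
- a[3] bin_id=8 → 3 match(es) in b → 3 row(s).
- a[4] bin_id=NULL → no match; dropped.
- a[5] bin_id=7 → 4 match(es) in b → 4 row(s).
- a[6] bin_id=11 → no match; dropped.
Total: 11 rows.

11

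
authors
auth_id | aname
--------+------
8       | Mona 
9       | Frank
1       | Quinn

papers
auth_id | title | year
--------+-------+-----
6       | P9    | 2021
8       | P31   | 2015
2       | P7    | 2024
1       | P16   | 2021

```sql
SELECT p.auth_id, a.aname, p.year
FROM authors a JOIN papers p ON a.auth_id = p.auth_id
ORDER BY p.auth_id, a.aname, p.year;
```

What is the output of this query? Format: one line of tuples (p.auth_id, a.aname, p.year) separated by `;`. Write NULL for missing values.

INNER JOIN keeps only pairs where the ON condition holds.
Matching on a.auth_id = p.auth_id.
Matched pairs: 2.

(1, Quinn, 2021); (8, Mona, 2015)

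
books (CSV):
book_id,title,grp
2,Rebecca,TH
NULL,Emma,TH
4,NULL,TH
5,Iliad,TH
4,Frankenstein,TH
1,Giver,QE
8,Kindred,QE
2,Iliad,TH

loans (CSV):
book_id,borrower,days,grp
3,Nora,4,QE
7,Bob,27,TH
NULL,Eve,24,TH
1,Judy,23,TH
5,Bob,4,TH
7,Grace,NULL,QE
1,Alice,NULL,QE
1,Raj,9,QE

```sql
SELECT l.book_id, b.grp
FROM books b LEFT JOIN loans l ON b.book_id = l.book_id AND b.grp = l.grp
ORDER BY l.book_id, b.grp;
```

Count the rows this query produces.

9

LEFT JOIN keeps every row from `books`; unmatched rows get NULL for `loans`'s columns.
Matching on b.book_id = l.book_id AND b.grp = l.grp. A NULL in a compared column never satisfies the condition.
Matched pairs: 3; unmatched b rows kept: 6.
Total: 3 matched + 6 padded = 9 rows.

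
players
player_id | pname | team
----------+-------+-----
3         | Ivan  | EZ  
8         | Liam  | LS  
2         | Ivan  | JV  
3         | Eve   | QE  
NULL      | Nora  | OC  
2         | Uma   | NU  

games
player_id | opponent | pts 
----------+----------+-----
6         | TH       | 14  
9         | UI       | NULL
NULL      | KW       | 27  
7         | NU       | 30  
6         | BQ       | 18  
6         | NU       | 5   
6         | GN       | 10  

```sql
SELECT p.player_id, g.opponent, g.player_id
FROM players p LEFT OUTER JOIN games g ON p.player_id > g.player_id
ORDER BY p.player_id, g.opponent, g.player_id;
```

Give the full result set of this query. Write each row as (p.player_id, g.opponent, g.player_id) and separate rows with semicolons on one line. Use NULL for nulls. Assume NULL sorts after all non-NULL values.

(2, NULL, NULL); (2, NULL, NULL); (3, NULL, NULL); (3, NULL, NULL); (8, BQ, 6); (8, GN, 6); (8, NU, 6); (8, NU, 7); (8, TH, 6); (NULL, NULL, NULL)

LEFT JOIN keeps every row from `players`; unmatched rows get NULL for `games`'s columns.
Matching on p.player_id > g.player_id. A NULL in a compared column never satisfies the condition.
- player_id=3: no g row matches, row kept with g columns NULL.
- player_id=8: 5 matching g row(s), so 5 row(s) emitted.
- player_id=2: no g row matches, row kept with g columns NULL.
- player_id=3: no g row matches, row kept with g columns NULL.
- player_id=NULL: no g row matches, row kept with g columns NULL.
- player_id=2: no g row matches, row kept with g columns NULL.
After projecting and ordering:
p.player_id | g.opponent | g.player_id
2 | NULL | NULL
2 | NULL | NULL
3 | NULL | NULL
3 | NULL | NULL
8 | BQ | 6
8 | GN | 6
8 | NU | 6
8 | NU | 7
8 | TH | 6
NULL | NULL | NULL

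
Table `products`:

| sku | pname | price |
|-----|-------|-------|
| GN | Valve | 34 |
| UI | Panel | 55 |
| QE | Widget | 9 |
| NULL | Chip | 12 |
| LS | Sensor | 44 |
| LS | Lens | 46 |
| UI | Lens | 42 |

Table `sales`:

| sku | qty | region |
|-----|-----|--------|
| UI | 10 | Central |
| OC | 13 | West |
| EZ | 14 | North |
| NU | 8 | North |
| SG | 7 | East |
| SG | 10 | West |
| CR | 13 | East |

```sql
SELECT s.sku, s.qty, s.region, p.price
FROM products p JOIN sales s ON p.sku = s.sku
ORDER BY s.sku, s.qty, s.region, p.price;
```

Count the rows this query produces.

INNER JOIN keeps only pairs where the ON condition holds.
Matching on p.sku = s.sku. A NULL in a compared column never satisfies the condition.
Matched pairs: 2.
Total: 2 rows.

2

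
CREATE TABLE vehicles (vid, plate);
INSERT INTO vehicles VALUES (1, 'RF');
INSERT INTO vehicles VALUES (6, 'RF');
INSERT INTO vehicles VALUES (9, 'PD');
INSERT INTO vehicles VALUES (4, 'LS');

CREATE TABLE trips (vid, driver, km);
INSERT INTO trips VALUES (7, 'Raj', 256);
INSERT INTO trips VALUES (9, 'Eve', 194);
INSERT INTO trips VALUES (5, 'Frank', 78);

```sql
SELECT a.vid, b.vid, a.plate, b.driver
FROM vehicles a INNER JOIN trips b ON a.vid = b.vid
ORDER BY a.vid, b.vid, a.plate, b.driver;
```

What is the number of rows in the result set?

INNER JOIN keeps only pairs where the ON condition holds.
Matching on a.vid = b.vid.
- vid=1: no matching b row, dropped.
- vid=6: no matching b row, dropped.
- vid=9: 1 matching b row(s), so 1 row(s) emitted.
- vid=4: no matching b row, dropped.
Total: 1 rows.

1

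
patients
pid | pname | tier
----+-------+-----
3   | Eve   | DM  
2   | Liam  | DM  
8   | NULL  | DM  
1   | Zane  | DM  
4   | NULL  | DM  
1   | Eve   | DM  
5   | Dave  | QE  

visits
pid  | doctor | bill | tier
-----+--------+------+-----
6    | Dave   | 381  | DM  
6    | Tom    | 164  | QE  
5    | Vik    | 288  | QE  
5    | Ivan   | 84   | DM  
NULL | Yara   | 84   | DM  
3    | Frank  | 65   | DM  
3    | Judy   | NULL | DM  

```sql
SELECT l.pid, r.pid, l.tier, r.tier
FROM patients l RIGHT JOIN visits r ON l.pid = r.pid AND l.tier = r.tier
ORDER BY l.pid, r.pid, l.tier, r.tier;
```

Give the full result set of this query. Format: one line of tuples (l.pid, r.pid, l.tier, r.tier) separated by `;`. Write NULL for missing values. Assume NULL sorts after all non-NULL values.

RIGHT JOIN keeps every row from `visits`; unmatched rows get NULL for `patients`'s columns.
Matching on l.pid = r.pid AND l.tier = r.tier. A NULL in a compared column never satisfies the condition.
- l[0] pid=3, tier=DM → 2 match(es) in r → 2 row(s).
- l[1] pid=2, tier=DM → no match.
- l[2] pid=8, tier=DM → no match.
- l[3] pid=1, tier=DM → no match.
- l[4] pid=4, tier=DM → no match.
- l[5] pid=1, tier=DM → no match.
- l[6] pid=5, tier=QE → 1 match(es) in r → 1 row(s).
- 4 r row(s) had no l match → kept, l columns NULL.
After projecting and ordering:
l.pid | r.pid | l.tier | r.tier
3 | 3 | DM | DM
3 | 3 | DM | DM
5 | 5 | QE | QE
NULL | 5 | NULL | DM
NULL | 6 | NULL | DM
NULL | 6 | NULL | QE
NULL | NULL | NULL | DM

(3, 3, DM, DM); (3, 3, DM, DM); (5, 5, QE, QE); (NULL, 5, NULL, DM); (NULL, 6, NULL, DM); (NULL, 6, NULL, QE); (NULL, NULL, NULL, DM)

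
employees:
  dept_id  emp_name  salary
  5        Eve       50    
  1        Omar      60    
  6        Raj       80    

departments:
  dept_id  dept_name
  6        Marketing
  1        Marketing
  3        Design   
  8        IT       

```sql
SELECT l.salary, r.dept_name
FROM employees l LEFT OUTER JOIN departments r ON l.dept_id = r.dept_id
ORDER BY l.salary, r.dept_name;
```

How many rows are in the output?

3

LEFT JOIN keeps every row from `employees`; unmatched rows get NULL for `departments`'s columns.
Matching on l.dept_id = r.dept_id.
Matched pairs: 2; unmatched l rows kept: 1.
Total: 2 matched + 1 padded = 3 rows.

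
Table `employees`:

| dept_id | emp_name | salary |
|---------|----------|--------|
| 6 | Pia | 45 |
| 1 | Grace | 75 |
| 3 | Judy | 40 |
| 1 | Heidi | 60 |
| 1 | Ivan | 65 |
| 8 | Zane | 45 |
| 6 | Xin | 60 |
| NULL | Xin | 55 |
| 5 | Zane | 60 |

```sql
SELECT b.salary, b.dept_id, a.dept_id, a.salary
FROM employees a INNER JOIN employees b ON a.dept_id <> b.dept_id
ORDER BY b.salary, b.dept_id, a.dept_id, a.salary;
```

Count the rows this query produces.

48

INNER JOIN keeps only pairs where the ON condition holds.
Matching on a.dept_id <> b.dept_id. A NULL in a compared column never satisfies the condition.
- a (dept_id=6) pairs with 6 row(s) of b.
- a (dept_id=1) pairs with 5 row(s) of b.
- a (dept_id=3) pairs with 7 row(s) of b.
- a (dept_id=1) pairs with 5 row(s) of b.
- a (dept_id=1) pairs with 5 row(s) of b.
- a (dept_id=8) pairs with 7 row(s) of b.
- a (dept_id=6) pairs with 6 row(s) of b.
- a (dept_id=NULL) has no partner → excluded.
- a (dept_id=5) pairs with 7 row(s) of b.
Total: 48 rows.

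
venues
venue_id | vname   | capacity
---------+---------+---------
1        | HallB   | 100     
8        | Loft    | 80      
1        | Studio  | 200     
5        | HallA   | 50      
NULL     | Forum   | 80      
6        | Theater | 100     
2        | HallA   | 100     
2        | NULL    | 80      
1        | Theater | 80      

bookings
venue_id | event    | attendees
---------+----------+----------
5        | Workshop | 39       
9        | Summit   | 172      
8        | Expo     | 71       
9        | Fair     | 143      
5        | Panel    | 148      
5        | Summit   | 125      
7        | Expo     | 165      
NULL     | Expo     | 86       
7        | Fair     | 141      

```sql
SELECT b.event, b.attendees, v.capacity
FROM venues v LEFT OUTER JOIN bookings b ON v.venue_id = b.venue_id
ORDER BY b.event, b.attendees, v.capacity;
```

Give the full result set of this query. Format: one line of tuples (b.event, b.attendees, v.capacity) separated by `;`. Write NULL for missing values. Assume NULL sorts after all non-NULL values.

LEFT JOIN keeps every row from `venues`; unmatched rows get NULL for `bookings`'s columns.
Matching on v.venue_id = b.venue_id. A NULL in a compared column never satisfies the condition.
- v (venue_id=1) has no partner → padded with NULL.
- v (venue_id=8) pairs with 1 row(s) of b.
- v (venue_id=1) has no partner → padded with NULL.
- v (venue_id=5) pairs with 3 row(s) of b.
- v (venue_id=NULL) has no partner → padded with NULL.
- v (venue_id=6) has no partner → padded with NULL.
- v (venue_id=2) has no partner → padded with NULL.
- v (venue_id=2) has no partner → padded with NULL.
- v (venue_id=1) has no partner → padded with NULL.

(Expo, 71, 80); (Panel, 148, 50); (Summit, 125, 50); (Workshop, 39, 50); (NULL, NULL, 80); (NULL, NULL, 80); (NULL, NULL, 80); (NULL, NULL, 100); (NULL, NULL, 100); (NULL, NULL, 100); (NULL, NULL, 200)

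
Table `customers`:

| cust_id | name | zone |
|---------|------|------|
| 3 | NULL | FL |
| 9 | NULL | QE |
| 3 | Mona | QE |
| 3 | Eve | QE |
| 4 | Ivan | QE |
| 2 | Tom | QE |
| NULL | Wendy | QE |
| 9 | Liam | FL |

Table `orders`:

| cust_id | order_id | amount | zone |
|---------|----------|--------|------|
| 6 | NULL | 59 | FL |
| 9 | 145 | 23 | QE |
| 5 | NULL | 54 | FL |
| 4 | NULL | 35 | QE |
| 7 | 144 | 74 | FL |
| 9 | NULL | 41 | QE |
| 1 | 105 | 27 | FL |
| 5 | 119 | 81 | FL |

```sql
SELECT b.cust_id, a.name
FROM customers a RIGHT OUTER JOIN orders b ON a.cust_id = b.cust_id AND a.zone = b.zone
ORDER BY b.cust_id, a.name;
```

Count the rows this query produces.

8

RIGHT JOIN keeps every row from `orders`; unmatched rows get NULL for `customers`'s columns.
Matching on a.cust_id = b.cust_id AND a.zone = b.zone. A NULL in a compared column never satisfies the condition.
- cust_id=3, zone=FL: no matching b row.
- cust_id=9, zone=QE: 2 matching b row(s), so 2 row(s) emitted.
- cust_id=3, zone=QE: no matching b row.
- cust_id=3, zone=QE: no matching b row.
- cust_id=4, zone=QE: 1 matching b row(s), so 1 row(s) emitted.
- cust_id=2, zone=QE: no matching b row.
- cust_id=NULL, zone=QE: no matching b row.
- cust_id=9, zone=FL: no matching b row.
- plus 5 unmatched b row(s), each kept with NULL a columns.
Total: 3 matched + 5 padded = 8 rows.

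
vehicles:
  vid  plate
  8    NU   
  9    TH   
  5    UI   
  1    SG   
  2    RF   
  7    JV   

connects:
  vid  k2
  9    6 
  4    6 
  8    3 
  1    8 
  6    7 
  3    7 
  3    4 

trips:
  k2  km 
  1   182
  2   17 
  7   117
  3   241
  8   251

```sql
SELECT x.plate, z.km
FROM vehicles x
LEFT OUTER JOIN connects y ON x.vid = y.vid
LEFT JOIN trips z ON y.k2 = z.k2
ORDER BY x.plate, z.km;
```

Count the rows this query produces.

6

Evaluate left to right. First `vehicles x LEFT JOIN connects y` on vid: 6 row(s).
Then LEFT JOIN `trips z` on k2: each of those 6 rows is kept; rows whose y.k2 has no match in z get NULL for z's columns.
Result: 6 row(s).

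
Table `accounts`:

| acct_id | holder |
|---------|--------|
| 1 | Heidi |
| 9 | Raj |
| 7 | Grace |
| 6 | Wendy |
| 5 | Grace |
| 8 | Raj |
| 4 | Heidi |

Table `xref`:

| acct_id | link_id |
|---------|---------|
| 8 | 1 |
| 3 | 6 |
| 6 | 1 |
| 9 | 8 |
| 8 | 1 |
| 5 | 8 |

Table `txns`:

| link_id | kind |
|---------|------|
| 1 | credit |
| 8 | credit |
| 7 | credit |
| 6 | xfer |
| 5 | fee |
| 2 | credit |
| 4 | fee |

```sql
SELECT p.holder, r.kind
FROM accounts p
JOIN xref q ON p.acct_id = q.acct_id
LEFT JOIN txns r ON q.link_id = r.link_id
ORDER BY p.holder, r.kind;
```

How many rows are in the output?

5

Joins associate left-to-right: accounts INNER JOIN xref on acct_id gives 5 intermediate row(s).
Then LEFT JOIN `txns r` on link_id: each of those 5 rows is kept; rows whose q.link_id has no match in r get NULL for r's columns.
Result: 5 row(s).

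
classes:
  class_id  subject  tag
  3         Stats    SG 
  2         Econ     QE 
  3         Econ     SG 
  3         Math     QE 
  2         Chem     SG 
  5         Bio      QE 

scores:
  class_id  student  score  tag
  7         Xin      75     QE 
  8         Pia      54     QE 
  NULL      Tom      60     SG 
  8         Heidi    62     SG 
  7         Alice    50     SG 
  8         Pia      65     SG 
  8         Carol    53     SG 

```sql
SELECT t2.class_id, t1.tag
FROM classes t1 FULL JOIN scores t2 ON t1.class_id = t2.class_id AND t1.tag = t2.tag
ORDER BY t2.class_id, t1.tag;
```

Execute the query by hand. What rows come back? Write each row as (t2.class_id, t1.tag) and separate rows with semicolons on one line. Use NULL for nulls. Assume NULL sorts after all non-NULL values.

FULL OUTER JOIN keeps every row from both sides; unmatched rows get NULL for the other side's columns.
Matching on t1.class_id = t2.class_id AND t1.tag = t2.tag. A NULL in a compared column never satisfies the condition.
- class_id=3, tag=SG: no t2 row matches, row kept with t2 columns NULL.
- class_id=2, tag=QE: no t2 row matches, row kept with t2 columns NULL.
- class_id=3, tag=SG: no t2 row matches, row kept with t2 columns NULL.
- class_id=3, tag=QE: no t2 row matches, row kept with t2 columns NULL.
- class_id=2, tag=SG: no t2 row matches, row kept with t2 columns NULL.
- class_id=5, tag=QE: no t2 row matches, row kept with t2 columns NULL.
- 7 t2 row(s) had no t1 match → kept, t1 columns NULL.

(7, NULL); (7, NULL); (8, NULL); (8, NULL); (8, NULL); (8, NULL); (NULL, QE); (NULL, QE); (NULL, QE); (NULL, SG); (NULL, SG); (NULL, SG); (NULL, NULL)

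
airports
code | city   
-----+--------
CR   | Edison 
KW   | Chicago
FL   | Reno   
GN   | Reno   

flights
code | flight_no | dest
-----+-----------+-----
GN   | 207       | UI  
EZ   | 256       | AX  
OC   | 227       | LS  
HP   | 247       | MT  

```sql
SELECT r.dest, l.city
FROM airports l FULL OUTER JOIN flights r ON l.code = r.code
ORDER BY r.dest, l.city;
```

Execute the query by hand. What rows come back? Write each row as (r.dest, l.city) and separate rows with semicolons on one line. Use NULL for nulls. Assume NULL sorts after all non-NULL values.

(AX, NULL); (LS, NULL); (MT, NULL); (UI, Reno); (NULL, Chicago); (NULL, Edison); (NULL, Reno)

FULL OUTER JOIN keeps every row from both sides; unmatched rows get NULL for the other side's columns.
Matching on l.code = r.code.
- l row (code=CR): no match → kept, r columns NULL.
- l row (code=KW): no match → kept, r columns NULL.
- l row (code=FL): no match → kept, r columns NULL.
- l row (code=GN): matches 1 r row(s) → 1 output row(s).
- 3 row(s) from r found no l partner → padded with NULL.
After projecting and ordering:
r.dest | l.city
AX | NULL
LS | NULL
MT | NULL
UI | Reno
NULL | Chicago
NULL | Edison
NULL | Reno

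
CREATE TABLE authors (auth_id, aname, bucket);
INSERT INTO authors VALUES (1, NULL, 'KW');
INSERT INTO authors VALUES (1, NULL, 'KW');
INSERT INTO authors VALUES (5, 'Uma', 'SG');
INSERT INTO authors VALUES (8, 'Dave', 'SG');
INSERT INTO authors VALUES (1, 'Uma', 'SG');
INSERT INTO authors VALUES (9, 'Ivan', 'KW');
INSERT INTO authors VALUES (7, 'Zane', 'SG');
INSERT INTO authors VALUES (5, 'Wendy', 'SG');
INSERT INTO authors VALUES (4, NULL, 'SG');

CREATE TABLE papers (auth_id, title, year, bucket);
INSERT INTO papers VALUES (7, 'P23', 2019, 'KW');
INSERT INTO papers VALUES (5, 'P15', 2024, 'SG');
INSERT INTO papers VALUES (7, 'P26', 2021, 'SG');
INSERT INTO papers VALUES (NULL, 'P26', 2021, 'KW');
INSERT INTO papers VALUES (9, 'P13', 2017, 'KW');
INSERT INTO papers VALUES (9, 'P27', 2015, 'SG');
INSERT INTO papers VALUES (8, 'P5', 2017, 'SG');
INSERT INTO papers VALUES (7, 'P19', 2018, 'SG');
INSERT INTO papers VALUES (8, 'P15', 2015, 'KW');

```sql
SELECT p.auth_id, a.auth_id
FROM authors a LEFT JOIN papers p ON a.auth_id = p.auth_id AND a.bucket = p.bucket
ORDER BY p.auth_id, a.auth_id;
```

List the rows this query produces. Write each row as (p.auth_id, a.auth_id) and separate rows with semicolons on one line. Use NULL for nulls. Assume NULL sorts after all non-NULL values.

LEFT JOIN keeps every row from `authors`; unmatched rows get NULL for `papers`'s columns.
Matching on a.auth_id = p.auth_id AND a.bucket = p.bucket. A NULL in a compared column never satisfies the condition.
- a[0] auth_id=1, bucket=KW → no match; kept with NULLs on the p side.
- a[1] auth_id=1, bucket=KW → no match; kept with NULLs on the p side.
- a[2] auth_id=5, bucket=SG → 1 match(es) in p → 1 row(s).
- a[3] auth_id=8, bucket=SG → 1 match(es) in p → 1 row(s).
- a[4] auth_id=1, bucket=SG → no match; kept with NULLs on the p side.
- a[5] auth_id=9, bucket=KW → 1 match(es) in p → 1 row(s).
- a[6] auth_id=7, bucket=SG → 2 match(es) in p → 2 row(s).
- a[7] auth_id=5, bucket=SG → 1 match(es) in p → 1 row(s).
- a[8] auth_id=4, bucket=SG → no match; kept with NULLs on the p side.
After projecting and ordering:
p.auth_id | a.auth_id
5 | 5
5 | 5
7 | 7
7 | 7
8 | 8
9 | 9
NULL | 1
NULL | 1
NULL | 1
NULL | 4

(5, 5); (5, 5); (7, 7); (7, 7); (8, 8); (9, 9); (NULL, 1); (NULL, 1); (NULL, 1); (NULL, 4)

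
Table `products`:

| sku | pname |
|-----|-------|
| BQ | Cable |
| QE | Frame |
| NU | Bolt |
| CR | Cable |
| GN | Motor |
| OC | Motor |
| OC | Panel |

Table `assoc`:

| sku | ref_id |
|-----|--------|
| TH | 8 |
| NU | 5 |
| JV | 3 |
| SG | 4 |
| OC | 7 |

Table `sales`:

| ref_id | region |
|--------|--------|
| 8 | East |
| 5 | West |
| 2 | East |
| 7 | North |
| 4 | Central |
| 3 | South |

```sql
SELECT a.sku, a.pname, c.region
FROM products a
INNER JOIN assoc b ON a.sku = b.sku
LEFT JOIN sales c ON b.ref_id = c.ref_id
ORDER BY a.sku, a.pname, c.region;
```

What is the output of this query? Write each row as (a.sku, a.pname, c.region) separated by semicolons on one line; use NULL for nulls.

(NU, Bolt, West); (OC, Motor, North); (OC, Panel, North)

Step 1 — a INNER JOIN b on sku → 3 row(s).
Then LEFT JOIN `sales c` on ref_id: each of those 3 rows is kept; rows whose b.ref_id has no match in c get NULL for c's columns.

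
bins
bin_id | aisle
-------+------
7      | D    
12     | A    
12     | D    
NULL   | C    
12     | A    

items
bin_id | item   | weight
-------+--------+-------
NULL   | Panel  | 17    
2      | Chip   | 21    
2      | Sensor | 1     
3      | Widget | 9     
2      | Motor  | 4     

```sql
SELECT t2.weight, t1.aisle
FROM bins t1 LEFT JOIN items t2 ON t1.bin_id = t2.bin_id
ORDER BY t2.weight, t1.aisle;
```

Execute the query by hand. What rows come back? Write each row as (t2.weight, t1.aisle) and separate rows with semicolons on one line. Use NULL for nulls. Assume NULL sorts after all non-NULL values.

(NULL, A); (NULL, A); (NULL, C); (NULL, D); (NULL, D)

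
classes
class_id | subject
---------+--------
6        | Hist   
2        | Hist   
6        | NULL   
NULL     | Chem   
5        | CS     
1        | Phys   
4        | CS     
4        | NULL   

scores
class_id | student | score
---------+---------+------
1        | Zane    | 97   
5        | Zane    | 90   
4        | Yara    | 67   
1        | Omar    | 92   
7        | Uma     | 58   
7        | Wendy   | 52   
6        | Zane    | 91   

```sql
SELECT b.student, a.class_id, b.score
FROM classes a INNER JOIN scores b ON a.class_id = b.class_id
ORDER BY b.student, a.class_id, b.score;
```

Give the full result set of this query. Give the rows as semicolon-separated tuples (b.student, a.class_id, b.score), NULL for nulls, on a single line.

(Omar, 1, 92); (Yara, 4, 67); (Yara, 4, 67); (Zane, 1, 97); (Zane, 5, 90); (Zane, 6, 91); (Zane, 6, 91)

INNER JOIN keeps only pairs where the ON condition holds.
Matching on a.class_id = b.class_id. A NULL in a compared column never satisfies the condition.
- class_id=6: 1 matching b row(s), so 1 row(s) emitted.
- class_id=2: no matching b row, dropped.
- class_id=6: 1 matching b row(s), so 1 row(s) emitted.
- class_id=NULL: no matching b row, dropped.
- class_id=5: 1 matching b row(s), so 1 row(s) emitted.
- class_id=1: 2 matching b row(s), so 2 row(s) emitted.
- class_id=4: 1 matching b row(s), so 1 row(s) emitted.
- class_id=4: 1 matching b row(s), so 1 row(s) emitted.
After projecting and ordering:
b.student | a.class_id | b.score
Omar | 1 | 92
Yara | 4 | 67
Yara | 4 | 67
Zane | 1 | 97
Zane | 5 | 90
Zane | 6 | 91
Zane | 6 | 91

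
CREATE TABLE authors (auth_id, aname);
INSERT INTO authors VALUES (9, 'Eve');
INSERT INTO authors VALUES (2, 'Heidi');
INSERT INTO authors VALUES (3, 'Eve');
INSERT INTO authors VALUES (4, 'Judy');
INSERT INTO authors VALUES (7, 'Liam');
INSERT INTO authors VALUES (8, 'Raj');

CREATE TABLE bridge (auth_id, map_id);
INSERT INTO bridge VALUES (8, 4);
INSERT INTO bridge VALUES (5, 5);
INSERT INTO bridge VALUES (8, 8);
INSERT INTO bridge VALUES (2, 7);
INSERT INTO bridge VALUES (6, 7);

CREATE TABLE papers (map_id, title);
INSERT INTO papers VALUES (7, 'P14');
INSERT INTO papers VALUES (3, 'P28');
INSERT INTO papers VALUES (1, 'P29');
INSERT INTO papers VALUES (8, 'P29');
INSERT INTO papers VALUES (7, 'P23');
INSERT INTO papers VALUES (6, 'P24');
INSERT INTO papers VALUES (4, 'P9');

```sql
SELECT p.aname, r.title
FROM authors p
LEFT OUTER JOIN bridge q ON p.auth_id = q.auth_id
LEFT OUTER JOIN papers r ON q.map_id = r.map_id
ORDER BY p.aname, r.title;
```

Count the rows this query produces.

Step 1 — p LEFT JOIN q on auth_id → 7 row(s).
Then LEFT JOIN `papers r` on map_id: each of those 7 rows is kept; rows whose q.map_id has no match in r get NULL for r's columns.
Result: 8 row(s).

8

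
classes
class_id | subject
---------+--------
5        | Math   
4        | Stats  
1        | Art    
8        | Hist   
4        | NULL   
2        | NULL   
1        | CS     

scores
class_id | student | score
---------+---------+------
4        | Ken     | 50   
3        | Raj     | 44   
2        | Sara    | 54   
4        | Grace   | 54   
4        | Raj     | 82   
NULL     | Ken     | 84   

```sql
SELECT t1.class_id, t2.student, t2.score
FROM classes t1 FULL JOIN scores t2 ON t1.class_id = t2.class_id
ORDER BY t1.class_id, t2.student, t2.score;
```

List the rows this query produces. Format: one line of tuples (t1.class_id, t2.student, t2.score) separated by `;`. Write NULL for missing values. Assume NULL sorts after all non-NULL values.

FULL OUTER JOIN keeps every row from both sides; unmatched rows get NULL for the other side's columns.
Matching on t1.class_id = t2.class_id. A NULL in a compared column never satisfies the condition.
- t1 row (class_id=5): no match → kept, t2 columns NULL.
- t1 row (class_id=4): matches 3 t2 row(s) → 3 output row(s).
- t1 row (class_id=1): no match → kept, t2 columns NULL.
- t1 row (class_id=8): no match → kept, t2 columns NULL.
- t1 row (class_id=4): matches 3 t2 row(s) → 3 output row(s).
- t1 row (class_id=2): matches 1 t2 row(s) → 1 output row(s).
- t1 row (class_id=1): no match → kept, t2 columns NULL.
- 2 row(s) from t2 found no t1 partner → padded with NULL.

(1, NULL, NULL); (1, NULL, NULL); (2, Sara, 54); (4, Grace, 54); (4, Grace, 54); (4, Ken, 50); (4, Ken, 50); (4, Raj, 82); (4, Raj, 82); (5, NULL, NULL); (8, NULL, NULL); (NULL, Ken, 84); (NULL, Raj, 44)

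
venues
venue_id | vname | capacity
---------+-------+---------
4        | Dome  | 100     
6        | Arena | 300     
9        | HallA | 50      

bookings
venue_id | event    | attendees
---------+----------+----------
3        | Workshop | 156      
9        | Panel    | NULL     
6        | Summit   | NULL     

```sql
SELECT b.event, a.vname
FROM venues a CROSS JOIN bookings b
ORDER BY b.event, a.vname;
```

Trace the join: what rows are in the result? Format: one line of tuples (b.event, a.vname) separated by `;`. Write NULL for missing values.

CROSS JOIN pairs every row of `venues` with every row of `bookings`: 3 × 3 = 9 rows.
After projecting and ordering:
b.event | a.vname
Panel | Arena
Panel | Dome
Panel | HallA
Summit | Arena
Summit | Dome
Summit | HallA
Workshop | Arena
Workshop | Dome
Workshop | HallA

(Panel, Arena); (Panel, Dome); (Panel, HallA); (Summit, Arena); (Summit, Dome); (Summit, HallA); (Workshop, Arena); (Workshop, Dome); (Workshop, HallA)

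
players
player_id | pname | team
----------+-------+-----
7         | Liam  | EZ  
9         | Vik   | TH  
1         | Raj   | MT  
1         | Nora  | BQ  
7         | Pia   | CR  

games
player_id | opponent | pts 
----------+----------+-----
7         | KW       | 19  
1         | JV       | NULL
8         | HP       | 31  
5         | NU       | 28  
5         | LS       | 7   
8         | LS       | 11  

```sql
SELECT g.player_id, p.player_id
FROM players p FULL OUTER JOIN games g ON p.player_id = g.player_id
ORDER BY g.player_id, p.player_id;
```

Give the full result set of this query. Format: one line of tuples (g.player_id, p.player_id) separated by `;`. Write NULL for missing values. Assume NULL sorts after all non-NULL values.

FULL OUTER JOIN keeps every row from both sides; unmatched rows get NULL for the other side's columns.
Matching on p.player_id = g.player_id.
- p row (player_id=7): matches 1 g row(s) → 1 output row(s).
- p row (player_id=9): no match → kept, g columns NULL.
- p row (player_id=1): matches 1 g row(s) → 1 output row(s).
- p row (player_id=1): matches 1 g row(s) → 1 output row(s).
- p row (player_id=7): matches 1 g row(s) → 1 output row(s).
- plus 4 unmatched g row(s), each kept with NULL p columns.
After projecting and ordering:
g.player_id | p.player_id
1 | 1
1 | 1
5 | NULL
5 | NULL
7 | 7
7 | 7
8 | NULL
8 | NULL
NULL | 9

(1, 1); (1, 1); (5, NULL); (5, NULL); (7, 7); (7, 7); (8, NULL); (8, NULL); (NULL, 9)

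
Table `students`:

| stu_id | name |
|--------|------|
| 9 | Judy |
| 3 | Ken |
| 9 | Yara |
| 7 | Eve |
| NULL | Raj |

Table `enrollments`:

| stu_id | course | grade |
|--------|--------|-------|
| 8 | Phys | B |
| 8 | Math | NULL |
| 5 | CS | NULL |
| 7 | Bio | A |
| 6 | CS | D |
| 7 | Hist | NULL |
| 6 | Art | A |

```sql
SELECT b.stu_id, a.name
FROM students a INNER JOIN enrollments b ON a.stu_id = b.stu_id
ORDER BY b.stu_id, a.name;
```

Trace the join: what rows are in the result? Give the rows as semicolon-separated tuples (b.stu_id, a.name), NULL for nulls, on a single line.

INNER JOIN keeps only pairs where the ON condition holds.
Matching on a.stu_id = b.stu_id. A NULL in a compared column never satisfies the condition.
- a[0] stu_id=9 → no match; dropped.
- a[1] stu_id=3 → no match; dropped.
- a[2] stu_id=9 → no match; dropped.
- a[3] stu_id=7 → 2 match(es) in b → 2 row(s).
- a[4] stu_id=NULL → no match; dropped.
After projecting and ordering:
b.stu_id | a.name
7 | Eve
7 | Eve

(7, Eve); (7, Eve)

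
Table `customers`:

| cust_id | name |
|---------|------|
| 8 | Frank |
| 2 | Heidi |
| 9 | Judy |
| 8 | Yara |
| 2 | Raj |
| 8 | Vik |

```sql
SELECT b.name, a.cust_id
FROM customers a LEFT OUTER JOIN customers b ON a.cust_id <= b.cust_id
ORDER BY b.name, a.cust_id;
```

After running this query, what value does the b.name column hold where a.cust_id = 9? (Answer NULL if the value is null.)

Judy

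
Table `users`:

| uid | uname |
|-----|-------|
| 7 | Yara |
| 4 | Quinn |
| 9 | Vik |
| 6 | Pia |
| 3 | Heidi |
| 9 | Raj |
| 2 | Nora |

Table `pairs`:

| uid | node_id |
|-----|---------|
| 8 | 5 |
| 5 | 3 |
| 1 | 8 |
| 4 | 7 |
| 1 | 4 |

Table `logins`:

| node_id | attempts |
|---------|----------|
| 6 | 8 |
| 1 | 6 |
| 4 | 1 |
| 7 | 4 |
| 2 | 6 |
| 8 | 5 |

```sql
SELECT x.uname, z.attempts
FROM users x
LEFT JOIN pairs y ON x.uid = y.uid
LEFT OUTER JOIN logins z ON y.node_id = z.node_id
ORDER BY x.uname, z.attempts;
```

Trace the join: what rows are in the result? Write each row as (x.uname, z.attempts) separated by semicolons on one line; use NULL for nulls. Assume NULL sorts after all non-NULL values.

(Heidi, NULL); (Nora, NULL); (Pia, NULL); (Quinn, 4); (Raj, NULL); (Vik, NULL); (Yara, NULL)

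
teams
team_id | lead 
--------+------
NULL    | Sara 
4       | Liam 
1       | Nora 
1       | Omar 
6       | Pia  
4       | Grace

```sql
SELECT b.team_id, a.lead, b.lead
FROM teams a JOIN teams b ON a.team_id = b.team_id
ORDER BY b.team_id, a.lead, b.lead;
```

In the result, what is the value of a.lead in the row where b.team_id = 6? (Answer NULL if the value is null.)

Pia

INNER JOIN keeps only pairs where the ON condition holds.
Matching on a.team_id = b.team_id. A NULL in a compared column never satisfies the condition.
- a (team_id=NULL) has no partner → excluded.
- a (team_id=4) pairs with 2 row(s) of b.
- a (team_id=1) pairs with 2 row(s) of b.
- a (team_id=1) pairs with 2 row(s) of b.
- a (team_id=6) pairs with 1 row(s) of b.
- a (team_id=4) pairs with 2 row(s) of b.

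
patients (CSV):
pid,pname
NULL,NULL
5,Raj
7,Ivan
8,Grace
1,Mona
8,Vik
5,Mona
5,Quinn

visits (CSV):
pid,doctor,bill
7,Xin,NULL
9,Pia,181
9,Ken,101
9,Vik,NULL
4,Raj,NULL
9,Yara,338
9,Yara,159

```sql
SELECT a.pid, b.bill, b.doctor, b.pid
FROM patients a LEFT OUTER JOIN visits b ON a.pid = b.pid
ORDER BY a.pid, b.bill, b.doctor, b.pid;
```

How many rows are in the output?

8

LEFT JOIN keeps every row from `patients`; unmatched rows get NULL for `visits`'s columns.
Matching on a.pid = b.pid. A NULL in a compared column never satisfies the condition.
- a row (pid=NULL): no match → kept, b columns NULL.
- a row (pid=5): no match → kept, b columns NULL.
- a row (pid=7): matches 1 b row(s) → 1 output row(s).
- a row (pid=8): no match → kept, b columns NULL.
- a row (pid=1): no match → kept, b columns NULL.
- a row (pid=8): no match → kept, b columns NULL.
- a row (pid=5): no match → kept, b columns NULL.
- a row (pid=5): no match → kept, b columns NULL.
Total: 1 matched + 7 padded = 8 rows.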